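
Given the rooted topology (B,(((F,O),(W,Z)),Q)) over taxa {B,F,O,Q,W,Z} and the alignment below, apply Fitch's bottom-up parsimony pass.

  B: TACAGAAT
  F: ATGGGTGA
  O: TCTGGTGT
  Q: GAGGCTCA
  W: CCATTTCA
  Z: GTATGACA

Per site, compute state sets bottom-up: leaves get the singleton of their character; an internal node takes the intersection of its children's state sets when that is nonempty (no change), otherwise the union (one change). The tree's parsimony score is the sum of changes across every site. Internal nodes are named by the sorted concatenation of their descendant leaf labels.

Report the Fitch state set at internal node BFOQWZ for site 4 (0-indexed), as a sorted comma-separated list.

G

site 0, node FO: F={A} ∪ O={T} → {A,T} (+1)
site 0, node WZ: W={C} ∪ Z={G} → {C,G} (+1)
site 0, node FOWZ: FO={A,T} ∪ WZ={C,G} → {A,C,G,T} (+1)
site 0, node FOQWZ: FOWZ={A,C,G,T} ∩ Q={G} → {G} (+0)
site 0, node BFOQWZ: B={T} ∪ FOQWZ={G} → {G,T} (+1)
site 1, node FO: F={T} ∪ O={C} → {C,T} (+1)
site 1, node WZ: W={C} ∪ Z={T} → {C,T} (+1)
site 1, node FOWZ: FO={C,T} ∩ WZ={C,T} → {C,T} (+0)
site 1, node FOQWZ: FOWZ={C,T} ∪ Q={A} → {A,C,T} (+1)
site 1, node BFOQWZ: B={A} ∩ FOQWZ={A,C,T} → {A} (+0)
site 2, node FO: F={G} ∪ O={T} → {G,T} (+1)
site 2, node WZ: W={A} ∩ Z={A} → {A} (+0)
site 2, node FOWZ: FO={G,T} ∪ WZ={A} → {A,G,T} (+1)
site 2, node FOQWZ: FOWZ={A,G,T} ∩ Q={G} → {G} (+0)
site 2, node BFOQWZ: B={C} ∪ FOQWZ={G} → {C,G} (+1)
site 3, node FO: F={G} ∩ O={G} → {G} (+0)
site 3, node WZ: W={T} ∩ Z={T} → {T} (+0)
site 3, node FOWZ: FO={G} ∪ WZ={T} → {G,T} (+1)
site 3, node FOQWZ: FOWZ={G,T} ∩ Q={G} → {G} (+0)
site 3, node BFOQWZ: B={A} ∪ FOQWZ={G} → {A,G} (+1)
site 4, node FO: F={G} ∩ O={G} → {G} (+0)
site 4, node WZ: W={T} ∪ Z={G} → {G,T} (+1)
site 4, node FOWZ: FO={G} ∩ WZ={G,T} → {G} (+0)
site 4, node FOQWZ: FOWZ={G} ∪ Q={C} → {C,G} (+1)
site 4, node BFOQWZ: B={G} ∩ FOQWZ={C,G} → {G} (+0)
site 5, node FO: F={T} ∩ O={T} → {T} (+0)
site 5, node WZ: W={T} ∪ Z={A} → {A,T} (+1)
site 5, node FOWZ: FO={T} ∩ WZ={A,T} → {T} (+0)
site 5, node FOQWZ: FOWZ={T} ∩ Q={T} → {T} (+0)
site 5, node BFOQWZ: B={A} ∪ FOQWZ={T} → {A,T} (+1)
site 6, node FO: F={G} ∩ O={G} → {G} (+0)
site 6, node WZ: W={C} ∩ Z={C} → {C} (+0)
site 6, node FOWZ: FO={G} ∪ WZ={C} → {C,G} (+1)
site 6, node FOQWZ: FOWZ={C,G} ∩ Q={C} → {C} (+0)
site 6, node BFOQWZ: B={A} ∪ FOQWZ={C} → {A,C} (+1)
site 7, node FO: F={A} ∪ O={T} → {A,T} (+1)
site 7, node WZ: W={A} ∩ Z={A} → {A} (+0)
site 7, node FOWZ: FO={A,T} ∩ WZ={A} → {A} (+0)
site 7, node FOQWZ: FOWZ={A} ∩ Q={A} → {A} (+0)
site 7, node BFOQWZ: B={T} ∪ FOQWZ={A} → {A,T} (+1)
per-site changes: [4, 3, 3, 2, 2, 2, 2, 2]; total = 20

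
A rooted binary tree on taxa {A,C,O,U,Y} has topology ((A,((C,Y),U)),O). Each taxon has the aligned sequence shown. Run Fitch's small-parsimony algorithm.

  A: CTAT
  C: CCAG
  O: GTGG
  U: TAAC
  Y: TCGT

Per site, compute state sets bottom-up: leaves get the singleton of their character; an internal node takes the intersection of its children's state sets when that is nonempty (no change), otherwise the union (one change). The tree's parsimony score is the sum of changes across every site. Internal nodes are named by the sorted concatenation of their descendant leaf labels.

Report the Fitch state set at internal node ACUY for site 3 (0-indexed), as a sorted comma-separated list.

T

site 0, node CY: C={C} ∪ Y={T} → {C,T} (+1)
site 0, node CUY: CY={C,T} ∩ U={T} → {T} (+0)
site 0, node ACUY: A={C} ∪ CUY={T} → {C,T} (+1)
site 0, node ACOUY: ACUY={C,T} ∪ O={G} → {C,G,T} (+1)
site 1, node CY: C={C} ∩ Y={C} → {C} (+0)
site 1, node CUY: CY={C} ∪ U={A} → {A,C} (+1)
site 1, node ACUY: A={T} ∪ CUY={A,C} → {A,C,T} (+1)
site 1, node ACOUY: ACUY={A,C,T} ∩ O={T} → {T} (+0)
site 2, node CY: C={A} ∪ Y={G} → {A,G} (+1)
site 2, node CUY: CY={A,G} ∩ U={A} → {A} (+0)
site 2, node ACUY: A={A} ∩ CUY={A} → {A} (+0)
site 2, node ACOUY: ACUY={A} ∪ O={G} → {A,G} (+1)
site 3, node CY: C={G} ∪ Y={T} → {G,T} (+1)
site 3, node CUY: CY={G,T} ∪ U={C} → {C,G,T} (+1)
site 3, node ACUY: A={T} ∩ CUY={C,G,T} → {T} (+0)
site 3, node ACOUY: ACUY={T} ∪ O={G} → {G,T} (+1)
per-site changes: [3, 2, 2, 3]; total = 10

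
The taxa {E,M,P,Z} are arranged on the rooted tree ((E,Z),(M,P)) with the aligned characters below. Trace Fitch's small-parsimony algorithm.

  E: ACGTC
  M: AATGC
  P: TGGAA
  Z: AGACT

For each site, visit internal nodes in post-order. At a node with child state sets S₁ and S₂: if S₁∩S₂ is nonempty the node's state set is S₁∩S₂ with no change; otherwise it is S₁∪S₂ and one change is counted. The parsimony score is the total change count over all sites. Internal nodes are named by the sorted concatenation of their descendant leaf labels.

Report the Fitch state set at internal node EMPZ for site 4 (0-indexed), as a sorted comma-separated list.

C

EZ@0: {A} ∩ {A} = {A} (intersection, +0)
MP@0: {A} ∪ {T} = {A,T} (union, +1)
EMPZ@0: {A} ∩ {A,T} = {A} (intersection, +0)
EZ@1: {C} ∪ {G} = {C,G} (union, +1)
MP@1: {A} ∪ {G} = {A,G} (union, +1)
EMPZ@1: {C,G} ∩ {A,G} = {G} (intersection, +0)
EZ@2: {G} ∪ {A} = {A,G} (union, +1)
MP@2: {T} ∪ {G} = {G,T} (union, +1)
EMPZ@2: {A,G} ∩ {G,T} = {G} (intersection, +0)
EZ@3: {T} ∪ {C} = {C,T} (union, +1)
MP@3: {G} ∪ {A} = {A,G} (union, +1)
EMPZ@3: {C,T} ∪ {A,G} = {A,C,G,T} (union, +1)
EZ@4: {C} ∪ {T} = {C,T} (union, +1)
MP@4: {C} ∪ {A} = {A,C} (union, +1)
EMPZ@4: {C,T} ∩ {A,C} = {C} (intersection, +0)
per-site changes: [1, 2, 2, 3, 2]; total = 10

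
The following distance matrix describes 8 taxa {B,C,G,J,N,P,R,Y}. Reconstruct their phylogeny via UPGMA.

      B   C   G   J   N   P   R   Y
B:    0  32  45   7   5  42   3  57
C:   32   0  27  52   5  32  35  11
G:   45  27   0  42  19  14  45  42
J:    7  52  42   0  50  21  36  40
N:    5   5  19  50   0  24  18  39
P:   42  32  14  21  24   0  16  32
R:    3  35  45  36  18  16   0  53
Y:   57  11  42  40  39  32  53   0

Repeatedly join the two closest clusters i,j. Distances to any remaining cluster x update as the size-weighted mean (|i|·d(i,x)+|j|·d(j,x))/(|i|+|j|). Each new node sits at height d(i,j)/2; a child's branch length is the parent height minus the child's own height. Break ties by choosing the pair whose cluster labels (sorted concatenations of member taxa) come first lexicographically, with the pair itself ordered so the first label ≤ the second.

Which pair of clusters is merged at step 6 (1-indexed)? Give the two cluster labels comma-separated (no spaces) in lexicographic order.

CNY,GP

1. join B+R (d=3) ⇒ BR; edges |B|=3/2, |R|=3/2
  updated: d(BR,C)=67/2, d(BR,G)=45, d(BR,J)=43/2, d(BR,N)=23/2, d(BR,P)=29, d(BR,Y)=55
2. join C+N (d=5) ⇒ CN; edges |C|=5/2, |N|=5/2
  updated: d(BR,CN)=45/2, d(CN,G)=23, d(CN,J)=51, d(CN,P)=28, d(CN,Y)=25
3. join G+P (d=14) ⇒ GP; edges |G|=7, |P|=7
  updated: d(BR,GP)=37, d(CN,GP)=51/2, d(GP,J)=63/2, d(GP,Y)=37
4. join BR+J (d=43/2) ⇒ BJR; edges |BR|=37/4, |J|=43/4
  updated: d(BJR,CN)=32, d(BJR,GP)=211/6, d(BJR,Y)=50
5. join CN+Y (d=25) ⇒ CNY; edges |CN|=10, |Y|=25/2
  updated: d(BJR,CNY)=38, d(CNY,GP)=88/3
6. join CNY+GP (d=88/3) ⇒ CGNPY; edges |CNY|=13/6, |GP|=23/3
  updated: d(BJR,CGNPY)=553/15
7. join BJR+CGNPY (d=553/15) ⇒ BCGJNPRY; edges |BJR|=461/60, |CGNPY|=113/30
final tree: (((B:3/2,R:3/2):37/4,J:43/4):461/60,(((C:5/2,N:5/2):10,Y:25/2):13/6,(G:7,P:7):23/3):113/30)
total length: 5147/60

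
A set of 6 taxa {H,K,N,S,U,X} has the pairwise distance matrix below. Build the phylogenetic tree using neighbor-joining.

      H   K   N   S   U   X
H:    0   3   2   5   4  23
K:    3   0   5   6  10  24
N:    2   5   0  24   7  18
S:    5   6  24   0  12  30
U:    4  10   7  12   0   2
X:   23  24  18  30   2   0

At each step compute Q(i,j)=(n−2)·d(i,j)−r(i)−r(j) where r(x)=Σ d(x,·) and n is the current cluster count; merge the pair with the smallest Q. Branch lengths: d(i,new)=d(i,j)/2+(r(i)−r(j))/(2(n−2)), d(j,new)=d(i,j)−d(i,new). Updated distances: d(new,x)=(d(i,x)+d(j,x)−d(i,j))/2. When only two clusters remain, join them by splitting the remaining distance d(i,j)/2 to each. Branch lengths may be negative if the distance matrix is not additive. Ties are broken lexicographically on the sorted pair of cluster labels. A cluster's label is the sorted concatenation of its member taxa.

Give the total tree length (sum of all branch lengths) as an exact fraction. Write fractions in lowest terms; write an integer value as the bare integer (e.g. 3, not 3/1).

49/2

step 1: merge (U,X) at d=2, Q=-124; branch lengths U→-27/4, X→35/4; new cluster UX
  updated: d(H,UX)=25/2, d(K,UX)=16, d(N,UX)=23/2, d(S,UX)=20
step 2: merge (N,UX) at d=23/2, Q=-68; branch lengths N→17/6, UX→26/3; new cluster NUX
  updated: d(H,NUX)=3/2, d(K,NUX)=19/4, d(NUX,S)=65/4
step 3: merge (H,NUX) at d=3/2, Q=-29; branch lengths H→-5/2, NUX→4; new cluster HNUX
  updated: d(HNUX,K)=25/8, d(HNUX,S)=79/8
step 4: merge (HNUX,K) at d=25/8, Q=-19; branch lengths HNUX→7/2, K→-3/8; new cluster HKNUX
  updated: d(HKNUX,S)=51/8
step 5: merge (HKNUX,S) at d=51/8; branch lengths HKNUX→51/16, S→51/16; new cluster HKNSUX
final tree: (((H:-5/2,(N:17/6,(U:-27/4,X:35/4):26/3):4):7/2,K:-3/8):51/16,S:51/16)
total length: 49/2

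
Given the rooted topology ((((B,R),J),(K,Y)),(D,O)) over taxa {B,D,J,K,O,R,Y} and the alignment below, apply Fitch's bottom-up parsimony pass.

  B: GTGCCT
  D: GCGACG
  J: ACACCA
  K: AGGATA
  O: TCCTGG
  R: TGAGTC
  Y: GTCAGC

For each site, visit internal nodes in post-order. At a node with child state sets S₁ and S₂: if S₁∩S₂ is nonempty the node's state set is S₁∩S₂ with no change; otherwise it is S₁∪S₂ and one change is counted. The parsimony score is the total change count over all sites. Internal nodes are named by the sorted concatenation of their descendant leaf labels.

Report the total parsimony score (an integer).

BR@0: {G} ∪ {T} = {G,T} (union, +1)
BJR@0: {G,T} ∪ {A} = {A,G,T} (union, +1)
KY@0: {A} ∪ {G} = {A,G} (union, +1)
BJKRY@0: {A,G,T} ∩ {A,G} = {A,G} (intersection, +0)
DO@0: {G} ∪ {T} = {G,T} (union, +1)
BDJKORY@0: {A,G} ∩ {G,T} = {G} (intersection, +0)
BR@1: {T} ∪ {G} = {G,T} (union, +1)
BJR@1: {G,T} ∪ {C} = {C,G,T} (union, +1)
KY@1: {G} ∪ {T} = {G,T} (union, +1)
BJKRY@1: {C,G,T} ∩ {G,T} = {G,T} (intersection, +0)
DO@1: {C} ∩ {C} = {C} (intersection, +0)
BDJKORY@1: {G,T} ∪ {C} = {C,G,T} (union, +1)
BR@2: {G} ∪ {A} = {A,G} (union, +1)
BJR@2: {A,G} ∩ {A} = {A} (intersection, +0)
KY@2: {G} ∪ {C} = {C,G} (union, +1)
BJKRY@2: {A} ∪ {C,G} = {A,C,G} (union, +1)
DO@2: {G} ∪ {C} = {C,G} (union, +1)
BDJKORY@2: {A,C,G} ∩ {C,G} = {C,G} (intersection, +0)
BR@3: {C} ∪ {G} = {C,G} (union, +1)
BJR@3: {C,G} ∩ {C} = {C} (intersection, +0)
KY@3: {A} ∩ {A} = {A} (intersection, +0)
BJKRY@3: {C} ∪ {A} = {A,C} (union, +1)
DO@3: {A} ∪ {T} = {A,T} (union, +1)
BDJKORY@3: {A,C} ∩ {A,T} = {A} (intersection, +0)
BR@4: {C} ∪ {T} = {C,T} (union, +1)
BJR@4: {C,T} ∩ {C} = {C} (intersection, +0)
KY@4: {T} ∪ {G} = {G,T} (union, +1)
BJKRY@4: {C} ∪ {G,T} = {C,G,T} (union, +1)
DO@4: {C} ∪ {G} = {C,G} (union, +1)
BDJKORY@4: {C,G,T} ∩ {C,G} = {C,G} (intersection, +0)
BR@5: {T} ∪ {C} = {C,T} (union, +1)
BJR@5: {C,T} ∪ {A} = {A,C,T} (union, +1)
KY@5: {A} ∪ {C} = {A,C} (union, +1)
BJKRY@5: {A,C,T} ∩ {A,C} = {A,C} (intersection, +0)
DO@5: {G} ∩ {G} = {G} (intersection, +0)
BDJKORY@5: {A,C} ∪ {G} = {A,C,G} (union, +1)
per-site changes: [4, 4, 4, 3, 4, 4]; total = 23

23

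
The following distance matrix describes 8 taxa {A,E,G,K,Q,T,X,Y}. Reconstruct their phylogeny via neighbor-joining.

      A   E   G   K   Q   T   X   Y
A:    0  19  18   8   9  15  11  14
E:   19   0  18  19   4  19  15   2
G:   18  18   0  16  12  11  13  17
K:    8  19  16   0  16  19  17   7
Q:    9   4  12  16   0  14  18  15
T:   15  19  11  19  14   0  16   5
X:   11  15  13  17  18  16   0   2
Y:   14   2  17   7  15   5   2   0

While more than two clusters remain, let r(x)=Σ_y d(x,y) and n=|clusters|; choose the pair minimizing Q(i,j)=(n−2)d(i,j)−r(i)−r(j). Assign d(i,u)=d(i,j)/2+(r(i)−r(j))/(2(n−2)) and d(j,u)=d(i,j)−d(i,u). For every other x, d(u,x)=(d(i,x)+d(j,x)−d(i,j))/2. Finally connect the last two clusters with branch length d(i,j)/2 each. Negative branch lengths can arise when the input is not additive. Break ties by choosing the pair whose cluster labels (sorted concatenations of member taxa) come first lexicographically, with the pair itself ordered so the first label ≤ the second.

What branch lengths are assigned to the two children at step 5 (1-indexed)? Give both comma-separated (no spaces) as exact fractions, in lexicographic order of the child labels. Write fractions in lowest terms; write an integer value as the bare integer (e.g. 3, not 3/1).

1. join E+Q (d=4, Q=-160) ⇒ EQ; edges |E|=8/3, |Q|=4/3
  updated: d(A,EQ)=12, d(EQ,G)=13, d(EQ,K)=31/2, d(EQ,T)=29/2, d(EQ,X)=29/2, d(EQ,Y)=13/2
2. join A+K (d=8, Q=-241/2) ⇒ AK; edges |A|=71/20, |K|=89/20
  updated: d(AK,EQ)=39/4, d(AK,G)=13, d(AK,T)=13, d(AK,X)=10, d(AK,Y)=13/2
3. join X+Y (d=2, Q=-169/2) ⇒ XY; edges |X|=53/16, |Y|=-21/16
  updated: d(AK,XY)=29/4, d(EQ,XY)=19/2, d(G,XY)=14, d(T,XY)=19/2
4. join G+T (d=11, Q=-66) ⇒ GT; edges |G|=6, |T|=5
  updated: d(AK,GT)=15/2, d(EQ,GT)=33/4, d(GT,XY)=25/4
5. join AK+XY (d=29/4, Q=-33) ⇒ AKXY; edges |AK|=4, |XY|=13/4
  updated: d(AKXY,EQ)=6, d(AKXY,GT)=13/4
6. join AKXY+EQ (d=6, Q=-35/2) ⇒ AEKQXY; edges |AKXY|=1/2, |EQ|=11/2
  updated: d(AEKQXY,GT)=11/4
7. join AEKQXY+GT (d=11/4) ⇒ AEGKQTXY; edges |AEKQXY|=11/8, |GT|=11/8
final tree: ((((A:71/20,K:89/20):4,(X:53/16,Y:-21/16):13/4):1/2,(E:8/3,Q:4/3):11/2):11/8,(G:6,T:5):11/8)
total length: 41

4,13/4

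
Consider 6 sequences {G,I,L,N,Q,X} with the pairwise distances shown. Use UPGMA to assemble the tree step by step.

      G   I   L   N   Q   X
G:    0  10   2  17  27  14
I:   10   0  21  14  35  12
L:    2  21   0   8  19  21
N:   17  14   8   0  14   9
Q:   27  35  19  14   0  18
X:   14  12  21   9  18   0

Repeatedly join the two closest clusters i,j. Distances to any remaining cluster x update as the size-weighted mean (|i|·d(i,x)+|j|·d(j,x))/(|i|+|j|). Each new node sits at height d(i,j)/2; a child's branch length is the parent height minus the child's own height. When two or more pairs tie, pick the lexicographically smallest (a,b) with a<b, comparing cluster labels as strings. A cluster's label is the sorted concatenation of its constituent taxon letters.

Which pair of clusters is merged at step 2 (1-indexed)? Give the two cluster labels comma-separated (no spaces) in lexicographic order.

N,X

step 1: merge (G,L) at d=2; branch lengths G→1, L→1; new cluster GL
  updated: d(GL,I)=31/2, d(GL,N)=25/2, d(GL,Q)=23, d(GL,X)=35/2
step 2: merge (N,X) at d=9; branch lengths N→9/2, X→9/2; new cluster NX
  updated: d(GL,NX)=15, d(I,NX)=13, d(NX,Q)=16
step 3: merge (I,NX) at d=13; branch lengths I→13/2, NX→2; new cluster INX
  updated: d(GL,INX)=91/6, d(INX,Q)=67/3
step 4: merge (GL,INX) at d=91/6; branch lengths GL→79/12, INX→13/12; new cluster GILNX
  updated: d(GILNX,Q)=113/5
step 5: merge (GILNX,Q) at d=113/5; branch lengths GILNX→223/60, Q→113/10; new cluster GILNQX
final tree: (((G:1,L:1):79/12,(I:13/2,(N:9/2,X:9/2):2):13/12):223/60,Q:113/10)
total length: 2531/60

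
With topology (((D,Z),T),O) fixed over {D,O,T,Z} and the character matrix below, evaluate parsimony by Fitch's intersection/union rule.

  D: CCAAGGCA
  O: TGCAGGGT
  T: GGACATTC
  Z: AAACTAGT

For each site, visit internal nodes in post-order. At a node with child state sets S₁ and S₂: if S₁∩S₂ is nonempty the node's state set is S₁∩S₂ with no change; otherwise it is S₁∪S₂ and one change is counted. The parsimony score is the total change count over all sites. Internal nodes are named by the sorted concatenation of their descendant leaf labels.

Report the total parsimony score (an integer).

16

site 0, node DZ: D={C} ∪ Z={A} → {A,C} (+1)
site 0, node DTZ: DZ={A,C} ∪ T={G} → {A,C,G} (+1)
site 0, node DOTZ: DTZ={A,C,G} ∪ O={T} → {A,C,G,T} (+1)
site 1, node DZ: D={C} ∪ Z={A} → {A,C} (+1)
site 1, node DTZ: DZ={A,C} ∪ T={G} → {A,C,G} (+1)
site 1, node DOTZ: DTZ={A,C,G} ∩ O={G} → {G} (+0)
site 2, node DZ: D={A} ∩ Z={A} → {A} (+0)
site 2, node DTZ: DZ={A} ∩ T={A} → {A} (+0)
site 2, node DOTZ: DTZ={A} ∪ O={C} → {A,C} (+1)
site 3, node DZ: D={A} ∪ Z={C} → {A,C} (+1)
site 3, node DTZ: DZ={A,C} ∩ T={C} → {C} (+0)
site 3, node DOTZ: DTZ={C} ∪ O={A} → {A,C} (+1)
site 4, node DZ: D={G} ∪ Z={T} → {G,T} (+1)
site 4, node DTZ: DZ={G,T} ∪ T={A} → {A,G,T} (+1)
site 4, node DOTZ: DTZ={A,G,T} ∩ O={G} → {G} (+0)
site 5, node DZ: D={G} ∪ Z={A} → {A,G} (+1)
site 5, node DTZ: DZ={A,G} ∪ T={T} → {A,G,T} (+1)
site 5, node DOTZ: DTZ={A,G,T} ∩ O={G} → {G} (+0)
site 6, node DZ: D={C} ∪ Z={G} → {C,G} (+1)
site 6, node DTZ: DZ={C,G} ∪ T={T} → {C,G,T} (+1)
site 6, node DOTZ: DTZ={C,G,T} ∩ O={G} → {G} (+0)
site 7, node DZ: D={A} ∪ Z={T} → {A,T} (+1)
site 7, node DTZ: DZ={A,T} ∪ T={C} → {A,C,T} (+1)
site 7, node DOTZ: DTZ={A,C,T} ∩ O={T} → {T} (+0)
per-site changes: [3, 2, 1, 2, 2, 2, 2, 2]; total = 16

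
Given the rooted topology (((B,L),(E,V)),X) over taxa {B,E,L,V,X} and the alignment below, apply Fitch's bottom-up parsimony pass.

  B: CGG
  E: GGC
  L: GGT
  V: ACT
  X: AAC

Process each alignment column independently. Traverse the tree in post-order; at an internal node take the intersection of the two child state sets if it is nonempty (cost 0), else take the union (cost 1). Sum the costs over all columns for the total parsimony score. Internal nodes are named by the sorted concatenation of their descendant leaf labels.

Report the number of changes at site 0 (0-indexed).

site 0, node BL: B={C} ∪ L={G} → {C,G} (+1)
site 0, node EV: E={G} ∪ V={A} → {A,G} (+1)
site 0, node BELV: BL={C,G} ∩ EV={A,G} → {G} (+0)
site 0, node BELVX: BELV={G} ∪ X={A} → {A,G} (+1)
site 1, node BL: B={G} ∩ L={G} → {G} (+0)
site 1, node EV: E={G} ∪ V={C} → {C,G} (+1)
site 1, node BELV: BL={G} ∩ EV={C,G} → {G} (+0)
site 1, node BELVX: BELV={G} ∪ X={A} → {A,G} (+1)
site 2, node BL: B={G} ∪ L={T} → {G,T} (+1)
site 2, node EV: E={C} ∪ V={T} → {C,T} (+1)
site 2, node BELV: BL={G,T} ∩ EV={C,T} → {T} (+0)
site 2, node BELVX: BELV={T} ∪ X={C} → {C,T} (+1)
per-site changes: [3, 2, 3]; total = 8

3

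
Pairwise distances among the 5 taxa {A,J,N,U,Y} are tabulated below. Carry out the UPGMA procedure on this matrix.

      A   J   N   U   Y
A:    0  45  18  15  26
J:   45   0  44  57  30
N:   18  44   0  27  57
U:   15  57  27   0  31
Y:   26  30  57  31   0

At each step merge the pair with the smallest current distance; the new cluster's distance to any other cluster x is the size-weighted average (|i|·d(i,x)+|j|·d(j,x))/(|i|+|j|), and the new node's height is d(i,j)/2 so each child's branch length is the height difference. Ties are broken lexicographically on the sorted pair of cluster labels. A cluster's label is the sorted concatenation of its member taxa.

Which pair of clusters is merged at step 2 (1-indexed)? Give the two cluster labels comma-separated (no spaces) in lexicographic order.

iteration 1: select A,U (d=15); attach at lengths (15/2, 15/2); label the merged cluster AU
  updated: d(AU,J)=51, d(AU,N)=45/2, d(AU,Y)=57/2
iteration 2: select AU,N (d=45/2); attach at lengths (15/4, 45/4); label the merged cluster ANU
  updated: d(ANU,J)=146/3, d(ANU,Y)=38
iteration 3: select J,Y (d=30); attach at lengths (15, 15); label the merged cluster JY
  updated: d(ANU,JY)=130/3
iteration 4: select ANU,JY (d=130/3); attach at lengths (125/12, 20/3); label the merged cluster AJNUY
final tree: (((A:15/2,U:15/2):15/4,N:45/4):125/12,(J:15,Y:15):20/3)
total length: 925/12

AU,N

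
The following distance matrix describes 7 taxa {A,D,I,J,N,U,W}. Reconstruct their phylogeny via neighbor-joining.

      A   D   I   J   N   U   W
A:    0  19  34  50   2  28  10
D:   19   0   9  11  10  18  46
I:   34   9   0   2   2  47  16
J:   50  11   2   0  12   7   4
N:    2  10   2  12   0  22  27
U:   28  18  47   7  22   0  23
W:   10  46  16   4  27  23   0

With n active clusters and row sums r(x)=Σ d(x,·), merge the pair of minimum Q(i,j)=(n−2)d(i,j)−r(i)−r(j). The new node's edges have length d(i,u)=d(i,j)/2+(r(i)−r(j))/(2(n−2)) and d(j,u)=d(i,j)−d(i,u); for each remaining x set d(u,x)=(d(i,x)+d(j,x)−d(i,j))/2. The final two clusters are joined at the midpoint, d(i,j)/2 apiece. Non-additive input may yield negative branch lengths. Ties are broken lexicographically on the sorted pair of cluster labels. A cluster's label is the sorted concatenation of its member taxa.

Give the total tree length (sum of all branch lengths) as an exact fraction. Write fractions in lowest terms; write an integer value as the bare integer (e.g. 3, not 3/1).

1563/32

1. join A+W (d=10, Q=-219) ⇒ AW; edges |A|=67/10, |W|=33/10
  updated: d(AW,D)=55/2, d(AW,I)=20, d(AW,J)=22, d(AW,N)=19/2, d(AW,U)=41/2
2. join J+U (d=7, Q=-281/2) ⇒ JU; edges |J|=-65/16, |U|=177/16
  updated: d(AW,JU)=71/4, d(D,JU)=11, d(I,JU)=21, d(JU,N)=27/2
3. join D+JU (d=11, Q=-351/4) ⇒ DJU; edges |D|=109/24, |JU|=155/24
  updated: d(AW,DJU)=137/8, d(DJU,I)=19/2, d(DJU,N)=25/4
4. join AW+N (d=19/2, Q=-363/8) ⇒ ANW; edges |AW|=383/32, |N|=-79/32
  updated: d(ANW,DJU)=111/16, d(ANW,I)=25/4
5. join ANW+DJU (d=111/16, Q=-363/16) ⇒ ADJNUW; edges |ANW|=59/32, |DJU|=163/32
  updated: d(ADJNUW,I)=141/32
6. join ADJNUW+I (d=141/32) ⇒ ADIJNUW; edges |ADJNUW|=141/64, |I|=141/64
final tree: ((((A:67/10,W:33/10):383/32,N:-79/32):59/32,(D:109/24,(J:-65/16,U:177/16):155/24):163/32):141/64,I:141/64)
total length: 1563/32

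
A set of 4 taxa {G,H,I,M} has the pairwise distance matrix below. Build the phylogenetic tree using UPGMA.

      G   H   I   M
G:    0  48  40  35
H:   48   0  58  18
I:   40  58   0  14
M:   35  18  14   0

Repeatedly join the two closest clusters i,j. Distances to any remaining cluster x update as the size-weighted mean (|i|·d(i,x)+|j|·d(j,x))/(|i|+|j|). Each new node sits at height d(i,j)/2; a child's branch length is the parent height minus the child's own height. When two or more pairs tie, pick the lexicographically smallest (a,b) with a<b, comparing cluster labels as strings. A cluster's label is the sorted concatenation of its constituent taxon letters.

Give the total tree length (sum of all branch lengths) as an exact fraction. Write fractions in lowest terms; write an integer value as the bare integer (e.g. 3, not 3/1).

iteration 1: select I,M (d=14); attach at lengths (7, 7); label the merged cluster IM
  updated: d(G,IM)=75/2, d(H,IM)=38
iteration 2: select G,IM (d=75/2); attach at lengths (75/4, 47/4); label the merged cluster GIM
  updated: d(GIM,H)=124/3
iteration 3: select GIM,H (d=124/3); attach at lengths (23/12, 62/3); label the merged cluster GHIM
final tree: ((G:75/4,(I:7,M:7):47/4):23/12,H:62/3)
total length: 805/12

805/12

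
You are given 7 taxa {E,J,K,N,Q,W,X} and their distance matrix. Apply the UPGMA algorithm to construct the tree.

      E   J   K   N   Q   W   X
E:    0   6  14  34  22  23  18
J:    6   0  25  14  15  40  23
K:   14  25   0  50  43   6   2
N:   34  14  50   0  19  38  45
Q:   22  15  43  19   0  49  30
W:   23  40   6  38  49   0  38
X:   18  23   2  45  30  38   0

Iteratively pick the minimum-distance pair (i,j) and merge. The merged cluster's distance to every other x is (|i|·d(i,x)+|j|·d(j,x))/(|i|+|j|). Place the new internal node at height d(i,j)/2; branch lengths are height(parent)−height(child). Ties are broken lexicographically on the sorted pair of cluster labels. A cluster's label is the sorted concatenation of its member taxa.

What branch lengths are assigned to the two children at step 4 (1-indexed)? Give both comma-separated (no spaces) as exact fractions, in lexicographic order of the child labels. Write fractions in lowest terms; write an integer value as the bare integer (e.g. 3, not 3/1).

step 1: merge (K,X) at d=2; branch lengths K→1, X→1; new cluster KX
  updated: d(E,KX)=16, d(J,KX)=24, d(KX,N)=95/2, d(KX,Q)=73/2, d(KX,W)=22
step 2: merge (E,J) at d=6; branch lengths E→3, J→3; new cluster EJ
  updated: d(EJ,KX)=20, d(EJ,N)=24, d(EJ,Q)=37/2, d(EJ,W)=63/2
step 3: merge (EJ,Q) at d=37/2; branch lengths EJ→25/4, Q→37/4; new cluster EJQ
  updated: d(EJQ,KX)=51/2, d(EJQ,N)=67/3, d(EJQ,W)=112/3
step 4: merge (KX,W) at d=22; branch lengths KX→10, W→11; new cluster KWX
  updated: d(EJQ,KWX)=265/9, d(KWX,N)=133/3
step 5: merge (EJQ,N) at d=67/3; branch lengths EJQ→23/12, N→67/6; new cluster EJNQ
  updated: d(EJNQ,KWX)=199/6
step 6: merge (EJNQ,KWX) at d=199/6; branch lengths EJNQ→65/12, KWX→67/12; new cluster EJKNQWX
final tree: ((((E:3,J:3):25/4,Q:37/4):23/12,N:67/6):65/12,((K:1,X:1):10,W:11):67/12)
total length: 823/12

10,11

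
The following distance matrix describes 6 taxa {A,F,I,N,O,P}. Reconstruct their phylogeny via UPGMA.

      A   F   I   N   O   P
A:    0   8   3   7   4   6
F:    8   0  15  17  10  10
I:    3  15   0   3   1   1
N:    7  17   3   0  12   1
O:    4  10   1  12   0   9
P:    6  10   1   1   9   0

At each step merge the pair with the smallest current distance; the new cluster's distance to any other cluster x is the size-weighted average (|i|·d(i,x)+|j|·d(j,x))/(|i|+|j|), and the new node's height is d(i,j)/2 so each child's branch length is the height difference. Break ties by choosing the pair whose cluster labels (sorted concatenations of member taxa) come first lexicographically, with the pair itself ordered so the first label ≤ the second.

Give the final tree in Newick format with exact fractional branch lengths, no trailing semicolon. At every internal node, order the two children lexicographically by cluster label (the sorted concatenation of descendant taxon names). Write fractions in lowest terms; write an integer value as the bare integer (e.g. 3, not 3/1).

step 1: merge (I,O) at d=1; branch lengths I→1/2, O→1/2; new cluster IO
  updated: d(A,IO)=7/2, d(F,IO)=25/2, d(IO,N)=15/2, d(IO,P)=5
step 2: merge (N,P) at d=1; branch lengths N→1/2, P→1/2; new cluster NP
  updated: d(A,NP)=13/2, d(F,NP)=27/2, d(IO,NP)=25/4
step 3: merge (A,IO) at d=7/2; branch lengths A→7/4, IO→5/4; new cluster AIO
  updated: d(AIO,F)=11, d(AIO,NP)=19/3
step 4: merge (AIO,NP) at d=19/3; branch lengths AIO→17/12, NP→8/3; new cluster AINOP
  updated: d(AINOP,F)=12
step 5: merge (AINOP,F) at d=12; branch lengths AINOP→17/6, F→6; new cluster AFINOP
final tree: (((A:7/4,(I:1/2,O:1/2):5/4):17/12,(N:1/2,P:1/2):8/3):17/6,F:6)
total length: 215/12

(((A:7/4,(I:1/2,O:1/2):5/4):17/12,(N:1/2,P:1/2):8/3):17/6,F:6)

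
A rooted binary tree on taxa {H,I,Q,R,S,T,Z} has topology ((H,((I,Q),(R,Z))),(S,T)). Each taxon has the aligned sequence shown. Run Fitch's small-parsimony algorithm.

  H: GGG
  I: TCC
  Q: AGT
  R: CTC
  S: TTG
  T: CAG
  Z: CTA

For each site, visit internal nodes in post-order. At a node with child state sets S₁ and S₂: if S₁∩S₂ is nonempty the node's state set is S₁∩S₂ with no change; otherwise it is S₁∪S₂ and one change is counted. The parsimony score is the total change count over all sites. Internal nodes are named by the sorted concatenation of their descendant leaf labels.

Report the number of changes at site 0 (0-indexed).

4

[col 0] IQ: children I:{T}, Q:{A} ∪→ {A,T}; cost 1
[col 0] RZ: children R:{C}, Z:{C} ∩→ {C}; cost 0
[col 0] IQRZ: children IQ:{A,T}, RZ:{C} ∪→ {A,C,T}; cost 1
[col 0] HIQRZ: children H:{G}, IQRZ:{A,C,T} ∪→ {A,C,G,T}; cost 1
[col 0] ST: children S:{T}, T:{C} ∪→ {C,T}; cost 1
[col 0] HIQRSTZ: children HIQRZ:{A,C,G,T}, ST:{C,T} ∩→ {C,T}; cost 0
[col 1] IQ: children I:{C}, Q:{G} ∪→ {C,G}; cost 1
[col 1] RZ: children R:{T}, Z:{T} ∩→ {T}; cost 0
[col 1] IQRZ: children IQ:{C,G}, RZ:{T} ∪→ {C,G,T}; cost 1
[col 1] HIQRZ: children H:{G}, IQRZ:{C,G,T} ∩→ {G}; cost 0
[col 1] ST: children S:{T}, T:{A} ∪→ {A,T}; cost 1
[col 1] HIQRSTZ: children HIQRZ:{G}, ST:{A,T} ∪→ {A,G,T}; cost 1
[col 2] IQ: children I:{C}, Q:{T} ∪→ {C,T}; cost 1
[col 2] RZ: children R:{C}, Z:{A} ∪→ {A,C}; cost 1
[col 2] IQRZ: children IQ:{C,T}, RZ:{A,C} ∩→ {C}; cost 0
[col 2] HIQRZ: children H:{G}, IQRZ:{C} ∪→ {C,G}; cost 1
[col 2] ST: children S:{G}, T:{G} ∩→ {G}; cost 0
[col 2] HIQRSTZ: children HIQRZ:{C,G}, ST:{G} ∩→ {G}; cost 0
per-site changes: [4, 4, 3]; total = 11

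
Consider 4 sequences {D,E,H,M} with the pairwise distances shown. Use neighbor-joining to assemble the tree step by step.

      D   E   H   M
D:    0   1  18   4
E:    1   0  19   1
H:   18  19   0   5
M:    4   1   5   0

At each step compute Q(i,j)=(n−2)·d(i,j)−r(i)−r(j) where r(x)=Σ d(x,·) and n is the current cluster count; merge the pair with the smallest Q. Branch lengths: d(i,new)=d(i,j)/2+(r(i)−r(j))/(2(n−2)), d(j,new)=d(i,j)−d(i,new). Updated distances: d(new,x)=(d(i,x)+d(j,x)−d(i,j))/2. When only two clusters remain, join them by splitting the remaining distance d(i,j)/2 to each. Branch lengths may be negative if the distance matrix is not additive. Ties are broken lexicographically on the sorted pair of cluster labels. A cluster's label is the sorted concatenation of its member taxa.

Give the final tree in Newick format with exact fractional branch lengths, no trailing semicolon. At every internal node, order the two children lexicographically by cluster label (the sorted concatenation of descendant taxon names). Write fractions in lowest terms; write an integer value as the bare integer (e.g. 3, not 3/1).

step 1: merge (D,E) at d=1, Q=-42; branch lengths D→1, E→0; new cluster DE
  updated: d(DE,H)=18, d(DE,M)=2
step 2: merge (DE,H) at d=18, Q=-25; branch lengths DE→15/2, H→21/2; new cluster DEH
  updated: d(DEH,M)=-11/2
step 3: merge (DEH,M) at d=-11/2; branch lengths DEH→-11/4, M→-11/4; new cluster DEHM
final tree: (((D:1,E:0):15/2,H:21/2):-11/4,M:-11/4)
total length: 27/2

(((D:1,E:0):15/2,H:21/2):-11/4,M:-11/4)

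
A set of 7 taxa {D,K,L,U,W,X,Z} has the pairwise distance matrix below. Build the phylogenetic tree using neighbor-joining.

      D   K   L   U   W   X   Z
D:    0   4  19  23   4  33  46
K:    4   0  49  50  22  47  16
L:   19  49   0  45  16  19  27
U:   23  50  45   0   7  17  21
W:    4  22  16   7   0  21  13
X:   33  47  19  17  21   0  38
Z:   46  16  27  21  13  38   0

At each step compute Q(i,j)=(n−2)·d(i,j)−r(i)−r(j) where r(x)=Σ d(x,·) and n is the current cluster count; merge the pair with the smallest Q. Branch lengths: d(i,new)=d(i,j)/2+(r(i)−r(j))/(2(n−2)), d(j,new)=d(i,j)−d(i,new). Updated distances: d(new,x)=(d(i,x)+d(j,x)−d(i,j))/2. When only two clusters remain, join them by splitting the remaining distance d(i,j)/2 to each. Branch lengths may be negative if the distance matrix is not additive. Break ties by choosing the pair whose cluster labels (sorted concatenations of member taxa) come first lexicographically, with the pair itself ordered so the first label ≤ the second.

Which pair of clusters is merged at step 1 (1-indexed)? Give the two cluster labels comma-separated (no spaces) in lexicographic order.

iteration 1: select D,K (d=4, Q=-297); attach at lengths (-39/10, 79/10); label the merged cluster DK
  updated: d(DK,L)=32, d(DK,U)=69/2, d(DK,W)=11, d(DK,X)=38, d(DK,Z)=29
iteration 2: select L,X (d=19, Q=-196); attach at lengths (41/4, 35/4); label the merged cluster LX
  updated: d(DK,LX)=51/2, d(LX,U)=43/2, d(LX,W)=9, d(LX,Z)=23
iteration 3: select DK,W (d=11, Q=-107); attach at lengths (31/2, -9/2); label the merged cluster DKW
  updated: d(DKW,LX)=47/4, d(DKW,U)=61/4, d(DKW,Z)=31/2
iteration 4: select DKW,LX (d=47/4, Q=-301/4); attach at lengths (39/16, 149/16); label the merged cluster DKLWX
  updated: d(DKLWX,U)=25/2, d(DKLWX,Z)=107/8
iteration 5: select DKLWX,U (d=25/2, Q=-375/8); attach at lengths (39/16, 161/16); label the merged cluster DKLUWX
  updated: d(DKLUWX,Z)=175/16
iteration 6: select DKLUWX,Z (d=175/16); attach at lengths (175/32, 175/32); label the merged cluster DKLUWXZ
final tree: (((((D:-39/10,K:79/10):31/2,W:-9/2):39/16,(L:41/4,X:35/4):149/16):39/16,U:161/16):175/32,Z:175/32)
total length: 1107/16

D,K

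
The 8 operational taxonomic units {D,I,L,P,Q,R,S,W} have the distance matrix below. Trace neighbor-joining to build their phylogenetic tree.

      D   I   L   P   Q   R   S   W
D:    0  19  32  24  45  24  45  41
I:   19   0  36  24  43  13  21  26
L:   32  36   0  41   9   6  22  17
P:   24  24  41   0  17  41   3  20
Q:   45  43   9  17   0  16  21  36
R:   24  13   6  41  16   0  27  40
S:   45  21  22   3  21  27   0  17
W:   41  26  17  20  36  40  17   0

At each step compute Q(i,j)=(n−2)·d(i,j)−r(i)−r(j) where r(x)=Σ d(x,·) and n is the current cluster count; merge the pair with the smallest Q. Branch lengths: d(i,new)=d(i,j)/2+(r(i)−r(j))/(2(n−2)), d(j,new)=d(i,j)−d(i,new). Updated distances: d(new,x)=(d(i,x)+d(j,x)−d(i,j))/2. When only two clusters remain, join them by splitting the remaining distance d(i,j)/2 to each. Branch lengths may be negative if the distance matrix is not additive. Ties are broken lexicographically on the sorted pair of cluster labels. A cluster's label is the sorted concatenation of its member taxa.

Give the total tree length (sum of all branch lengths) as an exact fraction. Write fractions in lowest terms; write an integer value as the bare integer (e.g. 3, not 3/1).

2427/32

1. join P+S (d=3, Q=-308) ⇒ PS; edges |P|=8/3, |S|=1/3
  updated: d(D,PS)=33, d(I,PS)=21, d(L,PS)=30, d(PS,Q)=35/2, d(PS,R)=65/2, d(PS,W)=17
2. join D+I (d=19, Q=-257) ⇒ DI; edges |D|=131/10, |I|=59/10
  updated: d(DI,L)=49/2, d(DI,PS)=35/2, d(DI,Q)=69/2, d(DI,R)=9, d(DI,W)=24
3. join PS+W (d=17, Q=-361/2) ⇒ PSW; edges |PS|=97/16, |W|=175/16
  updated: d(DI,PSW)=49/4, d(L,PSW)=15, d(PSW,Q)=73/4, d(PSW,R)=111/4
4. join DI+PSW (d=49/4, Q=-467/4) ⇒ DIPSW; edges |DI|=175/24, |PSW|=119/24
  updated: d(DIPSW,L)=109/8, d(DIPSW,Q)=81/4, d(DIPSW,R)=49/4
5. join DIPSW+R (d=49/4, Q=-447/8) ⇒ DIPRSW; edges |DIPSW|=291/32, |R|=101/32
  updated: d(DIPRSW,L)=59/16, d(DIPRSW,Q)=12
6. join DIPRSW+L (d=59/16, Q=-395/16) ⇒ DILPRSW; edges |DIPRSW|=107/32, |L|=11/32
  updated: d(DILPRSW,Q)=277/32
7. join DILPRSW+Q (d=277/32) ⇒ DILPQRSW; edges |DILPRSW|=277/64, |Q|=277/64
final tree: (((((D:131/10,I:59/10):175/24,((P:8/3,S:1/3):97/16,W:175/16):119/24):291/32,R:101/32):107/32,L:11/32):277/64,Q:277/64)
total length: 2427/32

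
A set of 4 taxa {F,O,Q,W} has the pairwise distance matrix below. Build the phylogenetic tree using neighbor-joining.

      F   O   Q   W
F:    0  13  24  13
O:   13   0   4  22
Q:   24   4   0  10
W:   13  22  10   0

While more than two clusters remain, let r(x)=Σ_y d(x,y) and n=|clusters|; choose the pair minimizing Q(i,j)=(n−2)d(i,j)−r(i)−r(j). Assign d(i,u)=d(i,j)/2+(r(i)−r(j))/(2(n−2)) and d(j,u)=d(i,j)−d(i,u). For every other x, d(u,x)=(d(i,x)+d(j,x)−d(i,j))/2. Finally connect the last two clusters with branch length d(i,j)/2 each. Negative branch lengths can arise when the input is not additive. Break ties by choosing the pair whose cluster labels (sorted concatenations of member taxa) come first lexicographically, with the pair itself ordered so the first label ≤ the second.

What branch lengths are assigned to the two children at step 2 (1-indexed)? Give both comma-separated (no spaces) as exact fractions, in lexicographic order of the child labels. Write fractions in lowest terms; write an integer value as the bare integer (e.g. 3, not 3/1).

iteration 1: select F,W (d=13, Q=-69); attach at lengths (31/4, 21/4); label the merged cluster FW
  updated: d(FW,O)=11, d(FW,Q)=21/2
iteration 2: select FW,O (d=11, Q=-51/2); attach at lengths (35/4, 9/4); label the merged cluster FOW
  updated: d(FOW,Q)=7/4
iteration 3: select FOW,Q (d=7/4); attach at lengths (7/8, 7/8); label the merged cluster FOQW
final tree: (((F:31/4,W:21/4):35/4,O:9/4):7/8,Q:7/8)
total length: 103/4

35/4,9/4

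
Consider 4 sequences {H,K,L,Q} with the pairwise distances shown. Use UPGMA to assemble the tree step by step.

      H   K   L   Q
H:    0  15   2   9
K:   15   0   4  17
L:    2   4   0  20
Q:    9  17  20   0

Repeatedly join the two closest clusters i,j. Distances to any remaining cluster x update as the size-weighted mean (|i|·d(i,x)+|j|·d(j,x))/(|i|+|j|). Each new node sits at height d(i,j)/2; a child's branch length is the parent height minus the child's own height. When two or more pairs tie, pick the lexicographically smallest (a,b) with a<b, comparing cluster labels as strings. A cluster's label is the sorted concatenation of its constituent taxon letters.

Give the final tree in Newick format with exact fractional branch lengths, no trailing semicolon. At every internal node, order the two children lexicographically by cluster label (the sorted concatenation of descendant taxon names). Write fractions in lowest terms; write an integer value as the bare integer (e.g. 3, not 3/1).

(((H:1,L:1):15/4,K:19/4):35/12,Q:23/3)

step 1: merge (H,L) at d=2; branch lengths H→1, L→1; new cluster HL
  updated: d(HL,K)=19/2, d(HL,Q)=29/2
step 2: merge (HL,K) at d=19/2; branch lengths HL→15/4, K→19/4; new cluster HKL
  updated: d(HKL,Q)=46/3
step 3: merge (HKL,Q) at d=46/3; branch lengths HKL→35/12, Q→23/3; new cluster HKLQ
final tree: (((H:1,L:1):15/4,K:19/4):35/12,Q:23/3)
total length: 253/12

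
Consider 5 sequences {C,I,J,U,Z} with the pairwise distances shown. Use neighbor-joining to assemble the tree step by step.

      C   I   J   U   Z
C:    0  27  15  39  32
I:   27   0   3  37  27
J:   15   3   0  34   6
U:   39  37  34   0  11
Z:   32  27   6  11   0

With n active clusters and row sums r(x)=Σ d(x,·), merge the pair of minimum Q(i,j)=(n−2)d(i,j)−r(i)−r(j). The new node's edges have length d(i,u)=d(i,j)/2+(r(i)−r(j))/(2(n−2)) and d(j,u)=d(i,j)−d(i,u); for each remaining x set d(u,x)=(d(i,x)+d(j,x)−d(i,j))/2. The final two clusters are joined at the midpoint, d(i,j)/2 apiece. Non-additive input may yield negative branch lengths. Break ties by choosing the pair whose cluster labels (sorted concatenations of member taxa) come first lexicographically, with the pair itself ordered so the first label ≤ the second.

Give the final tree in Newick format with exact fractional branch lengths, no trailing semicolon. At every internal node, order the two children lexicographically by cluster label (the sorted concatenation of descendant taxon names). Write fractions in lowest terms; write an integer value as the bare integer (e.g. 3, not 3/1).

(((C:61/4,(U:13,Z:-2):59/4):17/4,I:15/2):-9/4,J:-9/4)

iteration 1: select U,Z (d=11, Q=-164); attach at lengths (13, -2); label the merged cluster UZ
  updated: d(C,UZ)=30, d(I,UZ)=53/2, d(J,UZ)=29/2
iteration 2: select C,UZ (d=30, Q=-83); attach at lengths (61/4, 59/4); label the merged cluster CUZ
  updated: d(CUZ,I)=47/4, d(CUZ,J)=-1/4
iteration 3: select CUZ,I (d=47/4, Q=-29/2); attach at lengths (17/4, 15/2); label the merged cluster CIUZ
  updated: d(CIUZ,J)=-9/2
iteration 4: select CIUZ,J (d=-9/2); attach at lengths (-9/4, -9/4); label the merged cluster CIJUZ
final tree: (((C:61/4,(U:13,Z:-2):59/4):17/4,I:15/2):-9/4,J:-9/4)
total length: 193/4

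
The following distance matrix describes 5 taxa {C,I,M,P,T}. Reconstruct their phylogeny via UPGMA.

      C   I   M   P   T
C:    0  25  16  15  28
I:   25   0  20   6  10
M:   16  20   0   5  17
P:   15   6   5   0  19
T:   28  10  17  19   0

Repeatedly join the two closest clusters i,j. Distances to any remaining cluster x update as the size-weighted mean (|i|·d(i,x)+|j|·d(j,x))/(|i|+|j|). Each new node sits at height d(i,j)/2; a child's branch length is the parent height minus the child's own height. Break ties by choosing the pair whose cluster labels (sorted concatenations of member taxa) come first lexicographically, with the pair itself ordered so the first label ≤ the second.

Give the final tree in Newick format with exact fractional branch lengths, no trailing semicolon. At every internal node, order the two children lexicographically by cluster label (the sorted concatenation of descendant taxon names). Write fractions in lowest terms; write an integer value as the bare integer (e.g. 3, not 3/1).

step 1: merge (M,P) at d=5; branch lengths M→5/2, P→5/2; new cluster MP
  updated: d(C,MP)=31/2, d(I,MP)=13, d(MP,T)=18
step 2: merge (I,T) at d=10; branch lengths I→5, T→5; new cluster IT
  updated: d(C,IT)=53/2, d(IT,MP)=31/2
step 3: merge (C,MP) at d=31/2; branch lengths C→31/4, MP→21/4; new cluster CMP
  updated: d(CMP,IT)=115/6
step 4: merge (CMP,IT) at d=115/6; branch lengths CMP→11/6, IT→55/12; new cluster CIMPT
final tree: ((C:31/4,(M:5/2,P:5/2):21/4):11/6,(I:5,T:5):55/12)
total length: 413/12

((C:31/4,(M:5/2,P:5/2):21/4):11/6,(I:5,T:5):55/12)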